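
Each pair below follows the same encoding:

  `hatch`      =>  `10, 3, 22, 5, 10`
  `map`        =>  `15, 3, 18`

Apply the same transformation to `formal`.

h is letter #8 and maps to 10: an offset of 2. Each letter is replaced by its alphabet position (a=1..z=26) + 2.
Applying it to formal: f=6→8, o=15→17, r=18→20, m=13→15, a=1→3, l=12→14.

8, 17, 20, 15, 3, 14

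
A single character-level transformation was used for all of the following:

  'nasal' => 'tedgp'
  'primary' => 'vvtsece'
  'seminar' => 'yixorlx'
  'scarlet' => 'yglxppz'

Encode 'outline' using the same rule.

uyermyk

Shifts by position in nasal: pos 0: n→t (+6), pos 1: a→e (+4), pos 2: s→d (+11), pos 3: a→g (+6), pos 4: l→p (+4) — repeating every 3. The shifts repeat in a cycle of length 3: positions 0,1,… shift by +6, +4, +11, then the pattern repeats.
For outline: o+6=u, u+4=y, t+11=e, l+6=r, i+4=m, n+11=y, e+6=k.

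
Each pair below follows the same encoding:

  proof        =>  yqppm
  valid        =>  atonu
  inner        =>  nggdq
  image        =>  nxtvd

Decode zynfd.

Treating letters as 0–25, the rule is x ↦ 9x + 19 (mod 26).
Decoding zynfd: z(25)→3·(25−19)≡18=s; y(24)→3·(24−19)≡15=p; n(13)→3·(13−19)≡8=i; f(5)→3·(5−19)≡10=k; d(3)→3·(3−19)≡4=e (all mod 26).

spike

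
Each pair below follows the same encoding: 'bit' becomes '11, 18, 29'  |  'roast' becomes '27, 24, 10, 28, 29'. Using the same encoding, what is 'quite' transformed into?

b is letter #2 and maps to 11: an offset of 9. Letters become their 1-based position plus 9 (so a→10, b→11, …).
On quite: q=17→26, u=21→30, i=9→18, t=20→29, e=5→14.

26, 30, 18, 29, 14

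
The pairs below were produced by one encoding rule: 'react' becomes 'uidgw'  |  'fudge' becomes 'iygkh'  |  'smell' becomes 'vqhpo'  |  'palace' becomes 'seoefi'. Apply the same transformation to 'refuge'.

uiiyji

A repeating key of period 2 is used — shifts +3, +4 over and over.
Applying it to refuge: r+3=u, e+4=i, f+3=i, u+4=y, g+3=j, e+4=i.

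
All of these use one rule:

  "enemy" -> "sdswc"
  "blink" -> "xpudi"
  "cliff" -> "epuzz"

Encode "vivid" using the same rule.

huhul

e(4)→s(18) and n(13)→d(3) fit y≡7x+16 (mod 26); the inverse of 7 mod 26 is 15. This is an affine cipher: with a=0,…,z=25, each position x becomes (7x+16) mod 26.
On vivid: v(21)→7·21+16≡7=h; i(8)→7·8+16≡20=u; v(21)→7·21+16≡7=h; i(8)→7·8+16≡20=u; d(3)→7·3+16≡11=l (all mod 26).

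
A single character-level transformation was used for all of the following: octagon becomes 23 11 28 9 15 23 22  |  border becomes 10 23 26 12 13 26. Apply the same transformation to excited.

o is letter #15 and maps to 23: an offset of 8. Each letter is replaced by its alphabet position (a=1..z=26) + 8.
For excited: e=5→13, x=24→32, c=3→11, i=9→17, t=20→28, e=5→13, d=4→12.

13 32 11 17 28 13 12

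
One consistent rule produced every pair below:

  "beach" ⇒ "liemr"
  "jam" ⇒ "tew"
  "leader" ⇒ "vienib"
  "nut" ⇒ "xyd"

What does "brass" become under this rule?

lbecc

The shift depends on letter class: consonant b→l is +10, but vowel e→i is +4. The rule splits by letter class: vowels +4, consonants +10.
On brass: b(cons)+10=l, r(cons)+10=b, a(vowel)+4=e, s(cons)+10=c, s(cons)+10=c.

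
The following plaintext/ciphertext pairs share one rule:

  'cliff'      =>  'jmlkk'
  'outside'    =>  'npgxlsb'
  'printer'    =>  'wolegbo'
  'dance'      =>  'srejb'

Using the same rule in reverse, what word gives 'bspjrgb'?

c(2)→j(9) and l(11)→m(12) fit y≡9x+17 (mod 26); the inverse of 9 mod 26 is 3. Treating letters as 0–25, the rule is x ↦ 9x + 17 (mod 26).
Decoding bspjrgb: b(1)→3·(1−17)≡4=e; s(18)→3·(18−17)≡3=d; p(15)→3·(15−17)≡20=u; j(9)→3·(9−17)≡2=c; r(17)→3·(17−17)≡0=a; g(6)→3·(6−17)≡19=t; b(1)→3·(1−17)≡4=e (all mod 26).

educate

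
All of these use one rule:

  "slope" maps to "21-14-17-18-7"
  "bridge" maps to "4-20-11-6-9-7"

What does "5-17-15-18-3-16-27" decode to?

company

s is letter #19 and maps to 21: an offset of 2. Each letter is replaced by its alphabet position (a=1..z=26) + 2.
Decoding 5-17-15-18-3-16-27: 5→(5−2)÷1=3=c, 17→(17−2)÷1=15=o, 15→(15−2)÷1=13=m, 18→(18−2)÷1=16=p, 3→(3−2)÷1=1=a, 16→(16−2)÷1=14=n, 27→(27−2)÷1=25=y.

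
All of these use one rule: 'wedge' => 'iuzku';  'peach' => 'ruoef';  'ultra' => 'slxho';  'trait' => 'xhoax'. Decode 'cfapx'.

shift

Treating letters as 0–25, the rule is x ↦ 21x + 14 (mod 26).
Undoing it on cfapx: c(2)→5·(2−14)≡18=s; f(5)→5·(5−14)≡7=h; a(0)→5·(0−14)≡8=i; p(15)→5·(15−14)≡5=f; x(23)→5·(23−14)≡19=t (all mod 26).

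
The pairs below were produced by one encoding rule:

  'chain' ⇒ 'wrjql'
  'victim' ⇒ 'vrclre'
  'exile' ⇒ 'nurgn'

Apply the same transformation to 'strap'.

The output letters match the input read backwards, each shifted +9: chain reversed is niahc. The word is reversed, then every letter is shifted forward by 9.
On strap: reverse → parts; then shift: p+9=y, a+9=j, r+9=a, t+9=c, s+9=b.

yjacb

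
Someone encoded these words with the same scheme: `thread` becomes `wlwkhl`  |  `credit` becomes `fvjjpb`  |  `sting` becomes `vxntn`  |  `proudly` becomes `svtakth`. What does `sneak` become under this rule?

In thread: t→w is +3, h→l is +4, r→w is +5, e→k is +6 — the shift increases by 1 each position. Each letter shifts forward by (position + 3), i.e. 3, 4, 5, … — the shift grows by one for each successive letter.
On sneak: s+3=v, n+4=r, e+5=j, a+6=g, k+7=r.

vrjgr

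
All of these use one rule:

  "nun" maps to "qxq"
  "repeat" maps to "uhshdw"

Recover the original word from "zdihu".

Compare letters: n→q is +3, u→x is +3, n→q is +3 — a constant shift. This is a Caesar cipher with shift 3.
Undoing it on zdihu: z−3=w, d−3=a, i−3=f, h−3=e, u−3=r.

wafer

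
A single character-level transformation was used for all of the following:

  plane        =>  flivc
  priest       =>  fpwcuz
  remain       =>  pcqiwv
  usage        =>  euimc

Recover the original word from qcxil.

This is an affine cipher: with a=0,…,z=25, each position x becomes (5x+8) mod 26.
Undoing it on qcxil: q(16)→21·(16−8)≡12=m; c(2)→21·(2−8)≡4=e; x(23)→21·(23−8)≡3=d; i(8)→21·(8−8)≡0=a; l(11)→21·(11−8)≡11=l (all mod 26).

medal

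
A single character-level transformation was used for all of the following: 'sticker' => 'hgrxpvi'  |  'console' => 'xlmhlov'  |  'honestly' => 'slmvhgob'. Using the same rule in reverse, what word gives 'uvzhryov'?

Each letter is replaced by its mirror in the alphabet: a↔z, b↔y, c↔x, and so on (the Atbash cipher).
Decoding uvzhryov: u↔f, v↔e, z↔a, h↔s, r↔i, y↔b, o↔l, v↔e.

feasible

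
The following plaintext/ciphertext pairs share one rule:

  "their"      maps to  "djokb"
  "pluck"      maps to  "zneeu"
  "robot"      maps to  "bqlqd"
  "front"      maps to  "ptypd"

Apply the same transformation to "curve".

mwbxo

Shifts by position in their: pos 0: t→d (+10), pos 1: h→j (+2), pos 2: e→o (+10), pos 3: i→k (+2) — repeating every 2. The shifts repeat in a cycle of length 2: positions 0,1,… shift by +10, +2, then the pattern repeats.
For curve: c+10=m, u+2=w, r+10=b, v+2=x, e+10=o.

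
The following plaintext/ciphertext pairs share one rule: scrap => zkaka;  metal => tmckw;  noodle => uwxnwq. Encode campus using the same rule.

jivzfe

In scrap: s→z is +7, c→k is +8, r→a is +9, a→k is +10 — the shift increases by 1 each position. Each letter shifts forward by (position + 7), i.e. 7, 8, 9, … — the shift grows by one for each successive letter.
Applying it to campus: c+7=j, a+8=i, m+9=v, p+10=z, u+11=f, s+12=e.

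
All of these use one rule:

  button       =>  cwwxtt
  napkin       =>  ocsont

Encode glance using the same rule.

hndrhk

In button: b→c is +1, u→w is +2, t→w is +3, t→x is +4 — the shift increases by 1 each position. The shift increases by 1 at each position, starting from +1: 1, 2, 3, ….
Applying it to glance: g+1=h, l+2=n, a+3=d, n+4=r, c+5=h, e+6=k.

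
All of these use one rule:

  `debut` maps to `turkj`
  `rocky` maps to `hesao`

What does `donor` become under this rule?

tedeh

Compare letters: d→t is +16, e→u is +16, b→r is +16 — a constant shift. Each letter is shifted forward by 16 in the alphabet (a Caesar shift of +16).
For donor: d+16=t, o+16=e, n+16=d, o+16=e, r+16=h.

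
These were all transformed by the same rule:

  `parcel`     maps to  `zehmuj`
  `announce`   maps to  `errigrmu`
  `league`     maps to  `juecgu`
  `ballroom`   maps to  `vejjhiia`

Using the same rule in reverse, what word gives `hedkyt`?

radish

p(15)→z(25) and a(0)→e(4) fit y≡17x+4 (mod 26); the inverse of 17 mod 26 is 23. This is an affine cipher: with a=0,…,z=25, each position x becomes (17x+4) mod 26.
Undoing it on hedkyt: h(7)→23·(7−4)≡17=r; e(4)→23·(4−4)≡0=a; d(3)→23·(3−4)≡3=d; k(10)→23·(10−4)≡8=i; y(24)→23·(24−4)≡18=s; t(19)→23·(19−4)≡7=h (all mod 26).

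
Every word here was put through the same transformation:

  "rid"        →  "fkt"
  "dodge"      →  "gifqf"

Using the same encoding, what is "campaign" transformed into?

The output letters match the input read backwards, each shifted +2: rid reversed is dir. The word is reversed, then every letter is shifted forward by 2.
On campaign: reverse → ngiapmac; then shift: n+2=p, g+2=i, i+2=k, a+2=c, p+2=r, m+2=o, a+2=c, c+2=e.

pikcroce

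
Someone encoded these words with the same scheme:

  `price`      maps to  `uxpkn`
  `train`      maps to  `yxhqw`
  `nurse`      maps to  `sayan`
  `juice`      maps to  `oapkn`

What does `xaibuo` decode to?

subtle

In price: p→u is +5, r→x is +6, i→p is +7, c→k is +8 — the shift increases by 1 each position. Each letter shifts forward by (position + 5), i.e. 5, 6, 7, … — the shift grows by one for each successive letter.
Decoding xaibuo: x−5=s, a−6=u, i−7=b, b−8=t, u−9=l, o−10=e.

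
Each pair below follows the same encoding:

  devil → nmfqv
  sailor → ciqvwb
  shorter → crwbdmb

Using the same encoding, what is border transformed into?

The shift depends on letter class: consonant d→n is +10, but vowel e→m is +8. Vowels shift forward by 8 and consonants shift forward by 10.
On border: b(cons)+10=l, o(vowel)+8=w, r(cons)+10=b, d(cons)+10=n, e(vowel)+8=m, r(cons)+10=b.

lwbnmb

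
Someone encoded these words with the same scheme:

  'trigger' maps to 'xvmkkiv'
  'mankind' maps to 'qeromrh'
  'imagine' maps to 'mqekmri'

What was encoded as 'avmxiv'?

writer

Compare letters: t→x is +4, r→v is +4, i→m is +4 — a constant shift. Each letter is shifted forward by 4 in the alphabet (a Caesar shift of +4).
Undoing it on avmxiv: a−4=w, v−4=r, m−4=i, x−4=t, i−4=e, v−4=r.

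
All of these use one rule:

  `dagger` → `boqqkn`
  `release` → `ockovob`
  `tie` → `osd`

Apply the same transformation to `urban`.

xklbe

The output letters match the input read backwards, each shifted +10: dagger reversed is reggad. The word is reversed, then every letter is shifted forward by 10.
For urban: reverse → nabru; then shift: n+10=x, a+10=k, b+10=l, r+10=b, u+10=e.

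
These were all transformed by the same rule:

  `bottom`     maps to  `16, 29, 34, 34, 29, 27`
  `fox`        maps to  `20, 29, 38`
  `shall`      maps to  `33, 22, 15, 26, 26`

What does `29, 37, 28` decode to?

own

b is letter #2 and maps to 16: an offset of 14. Each letter is replaced by its alphabet position (a=1..z=26) + 14.
Decoding 29, 37, 28: 29→(29−14)÷1=15=o, 37→(37−14)÷1=23=w, 28→(28−14)÷1=14=n.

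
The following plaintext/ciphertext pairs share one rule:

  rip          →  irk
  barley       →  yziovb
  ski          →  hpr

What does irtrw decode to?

Each pair mirrors across the alphabet (r↔i, i↔r, p↔k): positions sum to 25. This is the alphabet-reversal cipher (Atbash): a becomes z, b becomes y, etc.
Reversing it on irtrw: i↔r, r↔i, t↔g, r↔i, w↔d.

rigid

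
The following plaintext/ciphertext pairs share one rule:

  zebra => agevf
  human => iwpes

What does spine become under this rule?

In zebra: z→a is +1, e→g is +2, b→e is +3, r→v is +4 — the shift increases by 1 each position. Letter i (0-indexed) is shifted by i+1, so successive shifts are 1, 2, 3, ….
Applying it to spine: s+1=t, p+2=r, i+3=l, n+4=r, e+5=j.

trlrj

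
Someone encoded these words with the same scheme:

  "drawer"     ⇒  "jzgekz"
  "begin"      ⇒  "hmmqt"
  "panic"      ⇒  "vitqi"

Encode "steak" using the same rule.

ybkiq

The shifts repeat in a cycle of length 2: positions 0,1,… shift by +6, +8, then the pattern repeats.
On steak: s+6=y, t+8=b, e+6=k, a+8=i, k+6=q.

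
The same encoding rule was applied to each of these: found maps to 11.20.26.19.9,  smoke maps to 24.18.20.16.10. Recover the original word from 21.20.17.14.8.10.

The number is (letter's place in the alphabet, a=1) + 5.
Reversing it on 21.20.17.14.8.10: 21→(21−5)÷1=16=p, 20→(20−5)÷1=15=o, 17→(17−5)÷1=12=l, 14→(14−5)÷1=9=i, 8→(8−5)÷1=3=c, 10→(10−5)÷1=5=e.

police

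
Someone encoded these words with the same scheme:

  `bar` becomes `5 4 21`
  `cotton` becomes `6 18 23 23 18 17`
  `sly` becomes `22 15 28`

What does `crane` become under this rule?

b is letter #2 and maps to 5: an offset of 3. Each letter is replaced by its alphabet position (a=1..z=26) + 3.
For crane: c=3→6, r=18→21, a=1→4, n=14→17, e=5→8.

6 21 4 17 8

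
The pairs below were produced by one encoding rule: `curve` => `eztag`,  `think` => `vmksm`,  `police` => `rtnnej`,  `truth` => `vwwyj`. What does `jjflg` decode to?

Shifts by position in curve: pos 0: c→e (+2), pos 1: u→z (+5), pos 2: r→t (+2), pos 3: v→a (+5) — repeating every 2. A repeating key of period 2 is used — shifts +2, +5 over and over.
Reversing it on jjflg: j−2=h, j−5=e, f−2=d, l−5=g, g−2=e.

hedge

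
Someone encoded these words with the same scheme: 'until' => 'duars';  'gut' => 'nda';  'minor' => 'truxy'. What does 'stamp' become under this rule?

Vowels shift forward by 9 and consonants shift forward by 7.
On stamp: s(cons)+7=z, t(cons)+7=a, a(vowel)+9=j, m(cons)+7=t, p(cons)+7=w.

zajtw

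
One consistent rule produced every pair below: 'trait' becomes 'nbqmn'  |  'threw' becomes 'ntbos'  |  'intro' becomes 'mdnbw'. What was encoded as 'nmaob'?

tiger

t(19)→n(13) and r(17)→b(1) fit y≡19x+16 (mod 26); the inverse of 19 mod 26 is 11. This is an affine cipher: with a=0,…,z=25, each position x becomes (19x+16) mod 26.
Reversing it on nmaob: n(13)→11·(13−16)≡19=t; m(12)→11·(12−16)≡8=i; a(0)→11·(0−16)≡6=g; o(14)→11·(14−16)≡4=e; b(1)→11·(1−16)≡17=r (all mod 26).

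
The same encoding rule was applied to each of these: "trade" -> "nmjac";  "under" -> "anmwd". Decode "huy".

ply

Two steps: reverse the string, then apply a Caesar shift of +9.
Reversing it on huy: shift back: h−9=y, u−9=l, y−9=p → ylp; then reverse → ply.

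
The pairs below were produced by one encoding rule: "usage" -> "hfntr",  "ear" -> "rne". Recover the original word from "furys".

shelf

Every letter moves 13 places later in the alphabet, wrapping around z→a.
Decoding furys: f−13=s, u−13=h, r−13=e, y−13=l, s−13=f.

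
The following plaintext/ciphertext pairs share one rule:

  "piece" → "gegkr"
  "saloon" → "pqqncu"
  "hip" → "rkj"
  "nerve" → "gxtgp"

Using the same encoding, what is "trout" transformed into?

Two steps: reverse the string, then apply a Caesar shift of +2.
Applying it to trout: reverse → tuort; then shift: t+2=v, u+2=w, o+2=q, r+2=t, t+2=v.

vwqtv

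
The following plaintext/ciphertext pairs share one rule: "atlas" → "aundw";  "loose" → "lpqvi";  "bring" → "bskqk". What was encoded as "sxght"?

sweep

In atlas: a→a is +0, t→u is +1, l→n is +2, a→d is +3 — the shift increases by 1 each position. Letter i (0-indexed) is shifted by i+0, so successive shifts are 0, 1, 2, ….
Decoding sxght: s−0=s, x−1=w, g−2=e, h−3=e, t−4=p.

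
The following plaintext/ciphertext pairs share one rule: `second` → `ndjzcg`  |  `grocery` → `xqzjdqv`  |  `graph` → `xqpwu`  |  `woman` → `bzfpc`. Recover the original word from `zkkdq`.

Each letter's alphabet position (a=0..z=25) is mapped through 23·x+15 mod 26 — an affine cipher.
Reversing it on zkkdq: z(25)→17·(25−15)≡14=o; k(10)→17·(10−15)≡19=t; k(10)→17·(10−15)≡19=t; d(3)→17·(3−15)≡4=e; q(16)→17·(16−15)≡17=r (all mod 26).

otter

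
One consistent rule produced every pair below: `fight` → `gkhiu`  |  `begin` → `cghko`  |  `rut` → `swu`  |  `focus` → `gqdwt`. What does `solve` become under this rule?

tqmwg

The shift depends on letter class: consonant f→g is +1, but vowel i→k is +2. Two shifts are in play — +2 for a/e/i/o/u, +1 for every other letter.
Applying it to solve: s(cons)+1=t, o(vowel)+2=q, l(cons)+1=m, v(cons)+1=w, e(vowel)+2=g.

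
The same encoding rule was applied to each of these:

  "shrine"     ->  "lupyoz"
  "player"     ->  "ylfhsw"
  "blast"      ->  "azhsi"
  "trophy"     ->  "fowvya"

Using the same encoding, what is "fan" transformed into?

Two steps: reverse the string, then apply a Caesar shift of +7.
On fan: reverse → naf; then shift: n+7=u, a+7=h, f+7=m.

uhm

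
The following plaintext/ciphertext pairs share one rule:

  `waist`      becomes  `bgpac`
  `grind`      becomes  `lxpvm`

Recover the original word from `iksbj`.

Letter i (0-indexed) is shifted by i+5, so successive shifts are 5, 6, 7, ….
Reversing it on iksbj: i−5=d, k−6=e, s−7=l, b−8=t, j−9=a.

delta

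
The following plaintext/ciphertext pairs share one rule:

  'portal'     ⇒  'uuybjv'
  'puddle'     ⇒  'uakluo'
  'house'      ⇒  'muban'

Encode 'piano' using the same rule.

In portal: p→u is +5, o→u is +6, r→y is +7, t→b is +8 — the shift increases by 1 each position. Each letter shifts forward by (position + 5), i.e. 5, 6, 7, … — the shift grows by one for each successive letter.
Applying it to piano: p+5=u, i+6=o, a+7=h, n+8=v, o+9=x.

uohvx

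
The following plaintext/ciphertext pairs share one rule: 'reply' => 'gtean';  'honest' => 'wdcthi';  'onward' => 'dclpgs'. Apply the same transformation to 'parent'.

Compare letters: r→g is +15, e→t is +15, p→e is +15 — a constant shift. This is a Caesar cipher with shift 15.
For parent: p+15=e, a+15=p, r+15=g, e+15=t, n+15=c, t+15=i.

epgtci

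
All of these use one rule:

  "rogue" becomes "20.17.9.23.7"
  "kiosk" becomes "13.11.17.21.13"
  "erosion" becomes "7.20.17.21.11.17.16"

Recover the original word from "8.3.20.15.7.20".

r is letter #18 and maps to 20: an offset of 2. Letters become their 1-based position plus 2 (so a→3, b→4, …).
Reversing it on 8.3.20.15.7.20: 8→(8−2)÷1=6=f, 3→(3−2)÷1=1=a, 20→(20−2)÷1=18=r, 15→(15−2)÷1=13=m, 7→(7−2)÷1=5=e, 20→(20−2)÷1=18=r.

farmer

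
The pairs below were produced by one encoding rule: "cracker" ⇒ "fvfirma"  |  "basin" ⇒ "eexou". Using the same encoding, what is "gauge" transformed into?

jezml

In cracker: c→f is +3, r→v is +4, a→f is +5, c→i is +6 — the shift increases by 1 each position. The shift increases by 1 at each position, starting from +3: 3, 4, 5, ….
On gauge: g+3=j, a+4=e, u+5=z, g+6=m, e+7=l.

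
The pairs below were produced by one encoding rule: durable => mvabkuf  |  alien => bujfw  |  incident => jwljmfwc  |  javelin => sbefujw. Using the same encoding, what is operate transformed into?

pyfabcf

The shift depends on letter class: consonant d→m is +9, but vowel u→v is +1. The rule splits by letter class: vowels +1, consonants +9.
On operate: o(vowel)+1=p, p(cons)+9=y, e(vowel)+1=f, r(cons)+9=a, a(vowel)+1=b, t(cons)+9=c, e(vowel)+1=f.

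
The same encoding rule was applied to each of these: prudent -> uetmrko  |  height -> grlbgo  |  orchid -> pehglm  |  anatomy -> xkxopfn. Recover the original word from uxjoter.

This is an affine cipher: with a=0,…,z=25, each position x becomes (5x+23) mod 26.
Reversing it on uxjoter: u(20)→21·(20−23)≡15=p; x(23)→21·(23−23)≡0=a; j(9)→21·(9−23)≡18=s; o(14)→21·(14−23)≡19=t; t(19)→21·(19−23)≡20=u; e(4)→21·(4−23)≡17=r; r(17)→21·(17−23)≡4=e (all mod 26).

pasture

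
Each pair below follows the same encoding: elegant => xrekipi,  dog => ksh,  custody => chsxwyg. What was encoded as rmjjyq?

muffin

The output letters match the input read backwards, each shifted +4: elegant reversed is tnagele. Two steps: reverse the string, then apply a Caesar shift of +4.
Reversing it on rmjjyq: shift back: r−4=n, m−4=i, j−4=f, j−4=f, y−4=u, q−4=m → niffum; then reverse → muffin.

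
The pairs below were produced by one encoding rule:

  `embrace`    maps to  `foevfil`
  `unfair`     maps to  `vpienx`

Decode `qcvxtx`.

pastor

In embrace: e→f is +1, m→o is +2, b→e is +3, r→v is +4 — the shift increases by 1 each position. Letter i (0-indexed) is shifted by i+1, so successive shifts are 1, 2, 3, ….
Decoding qcvxtx: q−1=p, c−2=a, v−3=s, x−4=t, t−5=o, x−6=r.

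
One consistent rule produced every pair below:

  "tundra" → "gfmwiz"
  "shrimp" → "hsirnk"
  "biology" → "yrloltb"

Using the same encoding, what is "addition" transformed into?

Letters are reflected about the middle of the alphabet (position → 25−position): Atbash.
For addition: a↔z, d↔w, d↔w, i↔r, t↔g, i↔r, o↔l, n↔m.

zwwrgrlm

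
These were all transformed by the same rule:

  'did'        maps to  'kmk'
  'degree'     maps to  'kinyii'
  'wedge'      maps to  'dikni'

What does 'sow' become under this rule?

The shift depends on letter class: consonant d→k is +7, but vowel i→m is +4. Two shifts are in play — +4 for a/e/i/o/u, +7 for every other letter.
On sow: s(cons)+7=z, o(vowel)+4=s, w(cons)+7=d.

zsd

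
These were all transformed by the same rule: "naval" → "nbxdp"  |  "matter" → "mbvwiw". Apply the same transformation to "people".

pfqspj

The shift increases by 1 at each position, starting from +0: 0, 1, 2, ….
On people: p+0=p, e+1=f, o+2=q, p+3=s, l+4=p, e+5=j.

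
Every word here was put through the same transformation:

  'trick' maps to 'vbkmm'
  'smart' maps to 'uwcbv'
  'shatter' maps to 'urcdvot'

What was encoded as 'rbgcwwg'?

Shifts by position in trick: pos 0: t→v (+2), pos 1: r→b (+10), pos 2: i→k (+2), pos 3: c→m (+10) — repeating every 2. The shifts repeat in a cycle of length 2: positions 0,1,… shift by +2, +10, then the pattern repeats.
Undoing it on rbgcwwg: r−2=p, b−10=r, g−2=e, c−10=s, w−2=u, w−10=m, g−2=e.

presume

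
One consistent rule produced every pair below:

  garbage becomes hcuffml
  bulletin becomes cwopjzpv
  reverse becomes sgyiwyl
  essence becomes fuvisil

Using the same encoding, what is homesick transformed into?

Letter i (0-indexed) is shifted by i+1, so successive shifts are 1, 2, 3, ….
On homesick: h+1=i, o+2=q, m+3=p, e+4=i, s+5=x, i+6=o, c+7=j, k+8=s.

iqpixojs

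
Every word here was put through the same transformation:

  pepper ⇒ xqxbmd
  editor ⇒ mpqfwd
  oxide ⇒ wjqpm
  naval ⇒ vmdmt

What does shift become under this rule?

A repeating key of period 2 is used — shifts +8, +12 over and over.
Applying it to shift: s+8=a, h+12=t, i+8=q, f+12=r, t+8=b.

atqrb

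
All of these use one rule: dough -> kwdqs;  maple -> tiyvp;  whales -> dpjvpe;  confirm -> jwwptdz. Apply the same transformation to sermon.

zmawzz

Each letter shifts forward by (position + 7), i.e. 7, 8, 9, … — the shift grows by one for each successive letter.
Applying it to sermon: s+7=z, e+8=m, r+9=a, m+10=w, o+11=z, n+12=z.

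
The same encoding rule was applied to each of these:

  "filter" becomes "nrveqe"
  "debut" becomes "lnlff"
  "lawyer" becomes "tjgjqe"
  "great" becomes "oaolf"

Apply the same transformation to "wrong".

In filter: f→n is +8, i→r is +9, l→v is +10, t→e is +11 — the shift increases by 1 each position. The shift increases by 1 at each position, starting from +8: 8, 9, 10, ….
Applying it to wrong: w+8=e, r+9=a, o+10=y, n+11=y, g+12=s.

eayys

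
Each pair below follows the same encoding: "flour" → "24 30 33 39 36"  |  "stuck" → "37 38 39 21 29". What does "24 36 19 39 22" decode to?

f is letter #6 and maps to 24: an offset of 18. Letters become their 1-based position plus 18 (so a→19, b→20, …).
Undoing it on 24 36 19 39 22: 24→(24−18)÷1=6=f, 36→(36−18)÷1=18=r, 19→(19−18)÷1=1=a, 39→(39−18)÷1=21=u, 22→(22−18)÷1=4=d.

fraud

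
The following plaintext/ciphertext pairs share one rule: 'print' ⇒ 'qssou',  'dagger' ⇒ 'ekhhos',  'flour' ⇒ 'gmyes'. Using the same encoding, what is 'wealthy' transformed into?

xokmuiz

The shift depends on letter class: consonant p→q is +1, but vowel i→s is +10. Two shifts are in play — +10 for a/e/i/o/u, +1 for every other letter.
For wealthy: w(cons)+1=x, e(vowel)+10=o, a(vowel)+10=k, l(cons)+1=m, t(cons)+1=u, h(cons)+1=i, y(cons)+1=z.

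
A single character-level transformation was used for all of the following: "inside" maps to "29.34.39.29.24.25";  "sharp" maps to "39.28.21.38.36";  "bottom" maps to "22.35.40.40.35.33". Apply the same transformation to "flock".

i is letter #9 and maps to 29: an offset of 20. Letters become their 1-based position plus 20 (so a→21, b→22, …).
On flock: f=6→26, l=12→32, o=15→35, c=3→23, k=11→31.

26.32.35.23.31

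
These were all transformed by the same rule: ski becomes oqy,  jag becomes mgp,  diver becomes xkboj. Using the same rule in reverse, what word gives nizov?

The output letters match the input read backwards, each shifted +6: ski reversed is iks. The word is reversed, then every letter is shifted forward by 6.
Reversing it on nizov: shift back: n−6=h, i−6=c, z−6=t, o−6=i, v−6=p → hctip; then reverse → pitch.

pitch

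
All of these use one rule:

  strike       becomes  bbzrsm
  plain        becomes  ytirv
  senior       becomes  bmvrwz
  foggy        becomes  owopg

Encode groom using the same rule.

pzwxu

Shifts by position in strike: pos 0: s→b (+9), pos 1: t→b (+8), pos 2: r→z (+8), pos 3: i→r (+9), pos 4: k→s (+8), pos 5: e→m (+8) — repeating every 3. It's a Vigenère-style cipher with numeric key [9,8,8]: position i shifts by key[i mod 3].
On groom: g+9=p, r+8=z, o+8=w, o+9=x, m+8=u.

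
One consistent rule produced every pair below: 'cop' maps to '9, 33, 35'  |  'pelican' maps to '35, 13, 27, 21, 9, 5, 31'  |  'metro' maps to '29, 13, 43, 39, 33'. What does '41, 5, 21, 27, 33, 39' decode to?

c(#3)→9 and o(#15)→33: differences scale by 2, so n = 2·pos + 3. The formula is n = 2×(alphabet index, a=1) + 3.
Undoing it on 41, 5, 21, 27, 33, 39: 41→(41−3)÷2=19=s, 5→(5−3)÷2=1=a, 21→(21−3)÷2=9=i, 27→(27−3)÷2=12=l, 33→(33−3)÷2=15=o, 39→(39−3)÷2=18=r.

sailor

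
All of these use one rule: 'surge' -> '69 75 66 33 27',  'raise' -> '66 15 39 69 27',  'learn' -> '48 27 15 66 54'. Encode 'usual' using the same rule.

75 69 75 15 48

Each letter becomes 3×(its alphabet position, a=1..z=26) + 12.
For usual: u=21→75, s=19→69, u=21→75, a=1→15, l=12→48.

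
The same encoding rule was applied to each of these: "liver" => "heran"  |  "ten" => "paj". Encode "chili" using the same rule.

ydehe

This is a Caesar cipher with shift 22.
Applying it to chili: c+22=y, h+22=d, i+22=e, l+22=h, i+22=e.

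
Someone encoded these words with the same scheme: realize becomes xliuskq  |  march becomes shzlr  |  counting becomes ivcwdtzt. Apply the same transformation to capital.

ihxrdlx

In realize: r→x is +6, e→l is +7, a→i is +8, l→u is +9 — the shift increases by 1 each position. Letter i (0-indexed) is shifted by i+6, so successive shifts are 6, 7, 8, ….
On capital: c+6=i, a+7=h, p+8=x, i+9=r, t+10=d, a+11=l, l+12=x.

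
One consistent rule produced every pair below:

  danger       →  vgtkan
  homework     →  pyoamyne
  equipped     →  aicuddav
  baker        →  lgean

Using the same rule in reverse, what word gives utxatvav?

intended

d(3)→v(21) and a(0)→g(6) fit y≡5x+6 (mod 26); the inverse of 5 mod 26 is 21. Each letter's alphabet position (a=0..z=25) is mapped through 5·x+6 mod 26 — an affine cipher.
Reversing it on utxatvav: u(20)→21·(20−6)≡8=i; t(19)→21·(19−6)≡13=n; x(23)→21·(23−6)≡19=t; a(0)→21·(0−6)≡4=e; t(19)→21·(19−6)≡13=n; v(21)→21·(21−6)≡3=d; a(0)→21·(0−6)≡4=e; v(21)→21·(21−6)≡3=d (all mod 26).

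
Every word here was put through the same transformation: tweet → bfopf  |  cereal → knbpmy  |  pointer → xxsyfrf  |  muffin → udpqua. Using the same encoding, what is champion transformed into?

In tweet: t→b is +8, w→f is +9, e→o is +10, e→p is +11 — the shift increases by 1 each position. Letter i (0-indexed) is shifted by i+8, so successive shifts are 8, 9, 10, ….
Applying it to champion: c+8=k, h+9=q, a+10=k, m+11=x, p+12=b, i+13=v, o+14=c, n+15=c.

kqkxbvcc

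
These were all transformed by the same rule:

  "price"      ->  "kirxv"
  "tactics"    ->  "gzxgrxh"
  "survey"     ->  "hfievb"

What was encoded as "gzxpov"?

tackle

Each pair mirrors across the alphabet (p↔k, r↔i, i↔r): positions sum to 25. Letters are reflected about the middle of the alphabet (position → 25−position): Atbash.
Undoing it on gzxpov: g↔t, z↔a, x↔c, p↔k, o↔l, v↔e.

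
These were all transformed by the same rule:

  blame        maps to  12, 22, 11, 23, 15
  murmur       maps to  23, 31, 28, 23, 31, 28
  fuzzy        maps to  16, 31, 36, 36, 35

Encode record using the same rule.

28, 15, 13, 25, 28, 14

b is letter #2 and maps to 12: an offset of 10. Each letter is replaced by its alphabet position (a=1..z=26) + 10.
For record: r=18→28, e=5→15, c=3→13, o=15→25, r=18→28, d=4→14.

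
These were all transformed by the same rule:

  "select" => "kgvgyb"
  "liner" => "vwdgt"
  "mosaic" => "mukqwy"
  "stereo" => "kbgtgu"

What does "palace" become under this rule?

lqvqyg

s(18)→k(10) and e(4)→g(6) fit y≡17x+16 (mod 26); the inverse of 17 mod 26 is 23. This is an affine cipher: with a=0,…,z=25, each position x becomes (17x+16) mod 26.
On palace: p(15)→17·15+16≡11=l; a(0)→17·0+16≡16=q; l(11)→17·11+16≡21=v; a(0)→17·0+16≡16=q; c(2)→17·2+16≡24=y; e(4)→17·4+16≡6=g (all mod 26).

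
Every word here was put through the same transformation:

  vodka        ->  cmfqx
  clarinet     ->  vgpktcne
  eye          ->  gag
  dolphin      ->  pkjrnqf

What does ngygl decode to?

jewel

The output letters match the input read backwards, each shifted +2: vodka reversed is akdov. The word is reversed, then every letter is shifted forward by 2.
Undoing it on ngygl: shift back: n−2=l, g−2=e, y−2=w, g−2=e, l−2=j → lewej; then reverse → jewel.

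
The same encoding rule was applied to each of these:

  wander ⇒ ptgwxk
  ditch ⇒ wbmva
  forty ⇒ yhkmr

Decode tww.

Compare letters: w→p is +19, a→t is +19, n→g is +19 — a constant shift. It's a constant shift of +19 (ROT19).
Reversing it on tww: t−19=a, w−19=d, w−19=d.

add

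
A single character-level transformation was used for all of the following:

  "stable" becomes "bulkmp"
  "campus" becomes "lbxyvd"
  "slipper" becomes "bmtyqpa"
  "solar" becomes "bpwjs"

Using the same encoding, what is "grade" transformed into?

pslmf

The shifts repeat in a cycle of length 3: positions 0,1,… shift by +9, +1, +11, then the pattern repeats.
For grade: g+9=p, r+1=s, a+11=l, d+9=m, e+1=f.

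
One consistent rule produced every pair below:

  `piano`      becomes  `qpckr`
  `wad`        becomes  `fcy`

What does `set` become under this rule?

Two steps: reverse the string, then apply a Caesar shift of +2.
Applying it to set: reverse → tes; then shift: t+2=v, e+2=g, s+2=u.

vgu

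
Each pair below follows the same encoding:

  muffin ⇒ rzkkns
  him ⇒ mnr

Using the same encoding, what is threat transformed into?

ymwjfy

Compare letters: m→r is +5, u→z is +5, f→k is +5 — a constant shift. This is a Caesar cipher with shift 5.
Applying it to threat: t+5=y, h+5=m, r+5=w, e+5=j, a+5=f, t+5=y.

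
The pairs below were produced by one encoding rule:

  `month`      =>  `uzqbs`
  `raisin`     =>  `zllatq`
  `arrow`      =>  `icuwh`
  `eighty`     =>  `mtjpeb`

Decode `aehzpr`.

stereo

Shifts by position in month: pos 0: m→u (+8), pos 1: o→z (+11), pos 2: n→q (+3), pos 3: t→b (+8), pos 4: h→s (+11) — repeating every 3. A repeating key of period 3 is used — shifts +8, +11, +3 over and over.
Undoing it on aehzpr: a−8=s, e−11=t, h−3=e, z−8=r, p−11=e, r−3=o.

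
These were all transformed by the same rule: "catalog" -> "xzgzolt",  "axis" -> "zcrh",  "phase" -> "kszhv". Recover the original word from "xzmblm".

Letters are reflected about the middle of the alphabet (position → 25−position): Atbash.
Decoding xzmblm: x↔c, z↔a, m↔n, b↔y, l↔o, m↔n.

canyon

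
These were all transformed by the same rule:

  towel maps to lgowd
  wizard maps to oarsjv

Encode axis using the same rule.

spak

This is a Caesar cipher with shift 18.
Applying it to axis: a+18=s, x+18=p, i+18=a, s+18=k.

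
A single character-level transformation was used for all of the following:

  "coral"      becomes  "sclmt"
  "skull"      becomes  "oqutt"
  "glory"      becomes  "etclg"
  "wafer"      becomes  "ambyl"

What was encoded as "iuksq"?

c(2)→s(18) and o(14)→c(2) fit y≡3x+12 (mod 26); the inverse of 3 mod 26 is 9. Treating letters as 0–25, the rule is x ↦ 3x + 12 (mod 26).
Reversing it on iuksq: i(8)→9·(8−12)≡16=q; u(20)→9·(20−12)≡20=u; k(10)→9·(10−12)≡8=i; s(18)→9·(18−12)≡2=c; q(16)→9·(16−12)≡10=k (all mod 26).

quick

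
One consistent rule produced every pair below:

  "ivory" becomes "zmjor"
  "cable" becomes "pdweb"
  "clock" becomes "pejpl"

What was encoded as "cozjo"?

This is an affine cipher: with a=0,…,z=25, each position x becomes (19x+3) mod 26.
Reversing it on cozjo: c(2)→11·(2−3)≡15=p; o(14)→11·(14−3)≡17=r; z(25)→11·(25−3)≡8=i; j(9)→11·(9−3)≡14=o; o(14)→11·(14−3)≡17=r (all mod 26).

prior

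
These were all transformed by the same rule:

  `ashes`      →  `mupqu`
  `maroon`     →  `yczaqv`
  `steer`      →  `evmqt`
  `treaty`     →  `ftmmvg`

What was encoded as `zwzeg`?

nurse

Shifts by position in ashes: pos 0: a→m (+12), pos 1: s→u (+2), pos 2: h→p (+8), pos 3: e→q (+12), pos 4: s→u (+2) — repeating every 3. A repeating key of period 3 is used — shifts +12, +2, +8 over and over.
Decoding zwzeg: z−12=n, w−2=u, z−8=r, e−12=s, g−2=e.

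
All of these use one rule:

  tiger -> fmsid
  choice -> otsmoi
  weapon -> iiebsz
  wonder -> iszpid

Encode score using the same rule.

eosdi

The shift depends on letter class: consonant t→f is +12, but vowel i→m is +4. Vowels shift forward by 4 and consonants shift forward by 12.
On score: s(cons)+12=e, c(cons)+12=o, o(vowel)+4=s, r(cons)+12=d, e(vowel)+4=i.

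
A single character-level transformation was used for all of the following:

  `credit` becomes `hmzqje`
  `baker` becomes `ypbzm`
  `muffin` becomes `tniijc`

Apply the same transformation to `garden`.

rpmqzc

c(2)→h(7) and r(17)→m(12) fit y≡9x+15 (mod 26); the inverse of 9 mod 26 is 3. Each letter's alphabet position (a=0..z=25) is mapped through 9·x+15 mod 26 — an affine cipher.
For garden: g(6)→9·6+15≡17=r; a(0)→9·0+15≡15=p; r(17)→9·17+15≡12=m; d(3)→9·3+15≡16=q; e(4)→9·4+15≡25=z; n(13)→9·13+15≡2=c (all mod 26).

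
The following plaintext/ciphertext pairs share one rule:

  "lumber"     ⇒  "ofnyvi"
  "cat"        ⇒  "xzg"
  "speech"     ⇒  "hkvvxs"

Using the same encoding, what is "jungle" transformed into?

Each pair mirrors across the alphabet (l↔o, u↔f, m↔n): positions sum to 25. Letters are reflected about the middle of the alphabet (position → 25−position): Atbash.
For jungle: j↔q, u↔f, n↔m, g↔t, l↔o, e↔v.

qfmtov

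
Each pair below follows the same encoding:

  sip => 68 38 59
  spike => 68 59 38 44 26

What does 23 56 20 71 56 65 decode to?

s(#19)→68 and i(#9)→38: differences scale by 3, so n = 3·pos + 11. Each letter becomes 3×(its alphabet position, a=1..z=26) + 11.
Reversing it on 23 56 20 71 56 65: 23→(23−11)÷3=4=d, 56→(56−11)÷3=15=o, 20→(20−11)÷3=3=c, 71→(71−11)÷3=20=t, 56→(56−11)÷3=15=o, 65→(65−11)÷3=18=r.

doctor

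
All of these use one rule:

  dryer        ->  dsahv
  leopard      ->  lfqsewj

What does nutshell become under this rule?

nvvvljrs

In dryer: d→d is +0, r→s is +1, y→a is +2, e→h is +3 — the shift increases by 1 each position. The shift increases by 1 at each position, starting from +0: 0, 1, 2, ….
For nutshell: n+0=n, u+1=v, t+2=v, s+3=v, h+4=l, e+5=j, l+6=r, l+7=s.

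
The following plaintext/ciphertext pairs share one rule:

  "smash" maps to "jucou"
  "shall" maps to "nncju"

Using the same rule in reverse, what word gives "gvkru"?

Read the word backwards and shift each letter +2.
Undoing it on gvkru: shift back: g−2=e, v−2=t, k−2=i, r−2=p, u−2=s → etips; then reverse → spite.

spite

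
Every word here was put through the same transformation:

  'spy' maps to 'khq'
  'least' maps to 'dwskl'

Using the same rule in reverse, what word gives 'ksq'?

Compare letters: s→k is +18, p→h is +18, y→q is +18 — a constant shift. Every letter moves 18 places later in the alphabet, wrapping around z→a.
Reversing it on ksq: k−18=s, s−18=a, q−18=y.

say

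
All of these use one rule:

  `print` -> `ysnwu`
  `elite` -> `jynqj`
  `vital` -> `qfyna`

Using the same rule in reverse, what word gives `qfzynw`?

The output letters match the input read backwards, each shifted +5: print reversed is tnirp. Read the word backwards and shift each letter +5.
Reversing it on qfzynw: shift back: q−5=l, f−5=a, z−5=u, y−5=t, n−5=i, w−5=r → lautir; then reverse → ritual.

ritual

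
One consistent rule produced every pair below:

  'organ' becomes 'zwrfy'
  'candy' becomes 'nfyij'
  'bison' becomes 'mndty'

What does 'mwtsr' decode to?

Shifts by position in organ: pos 0: o→z (+11), pos 1: r→w (+5), pos 2: g→r (+11), pos 3: a→f (+5) — repeating every 2. The shifts repeat in a cycle of length 2: positions 0,1,… shift by +11, +5, then the pattern repeats.
Undoing it on mwtsr: m−11=b, w−5=r, t−11=i, s−5=n, r−11=g.

bring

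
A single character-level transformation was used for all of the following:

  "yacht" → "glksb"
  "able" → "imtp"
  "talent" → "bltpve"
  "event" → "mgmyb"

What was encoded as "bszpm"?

Shifts by position in yacht: pos 0: y→g (+8), pos 1: a→l (+11), pos 2: c→k (+8), pos 3: h→s (+11) — repeating every 2. It's a Vigenère-style cipher with numeric key [8,11]: position i shifts by key[i mod 2].
Reversing it on bszpm: b−8=t, s−11=h, z−8=r, p−11=e, m−8=e.

three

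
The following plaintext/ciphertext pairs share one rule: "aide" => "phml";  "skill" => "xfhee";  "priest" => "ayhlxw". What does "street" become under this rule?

xwyllw

a(0)→p(15) and i(8)→h(7) fit y≡25x+15 (mod 26); the inverse of 25 mod 26 is 25. Treating letters as 0–25, the rule is x ↦ 25x + 15 (mod 26).
For street: s(18)→25·18+15≡23=x; t(19)→25·19+15≡22=w; r(17)→25·17+15≡24=y; e(4)→25·4+15≡11=l; e(4)→25·4+15≡11=l; t(19)→25·19+15≡22=w (all mod 26).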